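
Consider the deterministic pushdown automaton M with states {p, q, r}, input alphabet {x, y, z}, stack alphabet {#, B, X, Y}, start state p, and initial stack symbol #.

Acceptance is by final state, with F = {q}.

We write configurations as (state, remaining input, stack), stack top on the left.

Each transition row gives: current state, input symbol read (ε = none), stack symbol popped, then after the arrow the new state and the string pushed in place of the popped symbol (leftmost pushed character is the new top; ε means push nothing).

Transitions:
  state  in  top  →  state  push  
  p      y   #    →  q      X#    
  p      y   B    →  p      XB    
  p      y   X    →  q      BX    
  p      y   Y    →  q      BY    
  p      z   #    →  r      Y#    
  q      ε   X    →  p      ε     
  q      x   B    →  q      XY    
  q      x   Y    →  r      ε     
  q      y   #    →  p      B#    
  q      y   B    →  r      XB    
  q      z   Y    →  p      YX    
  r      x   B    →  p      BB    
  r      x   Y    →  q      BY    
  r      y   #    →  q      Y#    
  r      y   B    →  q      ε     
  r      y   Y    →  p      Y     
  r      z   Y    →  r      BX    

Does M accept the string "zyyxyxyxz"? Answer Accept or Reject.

(p, zyyxyxyxz, #)
  read z, top #: go to r, push Y# → (r, yyxyxyxz, Y#)
  read y, top Y: go to p, push Y → (p, yxyxyxz, Y#)
  read y, top Y: go to q, push BY → (q, xyxyxz, BY#)
  read x, top B: go to q, push XY → (q, yxyxz, XYY#)
  ε-move, top X: go to p, push ε → (p, yxyxz, YY#)
  read y, top Y: go to q, push BY → (q, xyxz, BYY#)
  read x, top B: go to q, push XY → (q, yxz, XYYY#)
  ε-move, top X: go to p, push ε → (p, yxz, YYY#)
  read y, top Y: go to q, push BY → (q, xz, BYYY#)
  read x, top B: go to q, push XY → (q, z, XYYYY#)
  ε-move, top X: go to p, push ε → (p, z, YYYY#)
No transition applies at (p, z, YYYY#); input not fully consumed.

Reject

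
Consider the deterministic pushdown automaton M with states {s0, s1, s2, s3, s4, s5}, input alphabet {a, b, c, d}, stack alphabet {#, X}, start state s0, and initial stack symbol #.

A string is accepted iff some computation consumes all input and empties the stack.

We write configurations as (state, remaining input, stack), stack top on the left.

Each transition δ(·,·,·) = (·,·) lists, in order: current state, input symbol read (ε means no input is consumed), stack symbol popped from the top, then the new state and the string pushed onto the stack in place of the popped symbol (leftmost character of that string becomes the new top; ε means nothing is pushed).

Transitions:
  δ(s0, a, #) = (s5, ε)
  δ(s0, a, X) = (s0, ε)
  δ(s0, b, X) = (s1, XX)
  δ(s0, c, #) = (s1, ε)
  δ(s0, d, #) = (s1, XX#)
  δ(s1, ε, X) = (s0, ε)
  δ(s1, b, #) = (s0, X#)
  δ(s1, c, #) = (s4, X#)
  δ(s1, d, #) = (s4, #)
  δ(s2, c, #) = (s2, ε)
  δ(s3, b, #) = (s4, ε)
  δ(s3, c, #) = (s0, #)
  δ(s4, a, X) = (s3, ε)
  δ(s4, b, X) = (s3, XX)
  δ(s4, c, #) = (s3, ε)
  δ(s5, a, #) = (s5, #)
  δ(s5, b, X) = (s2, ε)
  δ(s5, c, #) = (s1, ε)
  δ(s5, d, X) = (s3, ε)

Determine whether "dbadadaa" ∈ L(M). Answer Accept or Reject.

(s0, dbadadaa, #)
  read d, top #: go to s1, push XX# → (s1, badadaa, XX#)
  ε-move, top X: go to s0, push ε → (s0, badadaa, X#)
  read b, top X: go to s1, push XX → (s1, adadaa, XX#)
  ε-move, top X: go to s0, push ε → (s0, adadaa, X#)
  read a, top X: go to s0, push ε → (s0, dadaa, #)
  read d, top #: go to s1, push XX# → (s1, adaa, XX#)
  ε-move, top X: go to s0, push ε → (s0, adaa, X#)
  read a, top X: go to s0, push ε → (s0, daa, #)
  read d, top #: go to s1, push XX# → (s1, aa, XX#)
  ε-move, top X: go to s0, push ε → (s0, aa, X#)
  read a, top X: go to s0, push ε → (s0, a, #)
  read a, top #: go to s5, push ε → (s5, ε, ε)
All input consumed and the stack is empty.

Accept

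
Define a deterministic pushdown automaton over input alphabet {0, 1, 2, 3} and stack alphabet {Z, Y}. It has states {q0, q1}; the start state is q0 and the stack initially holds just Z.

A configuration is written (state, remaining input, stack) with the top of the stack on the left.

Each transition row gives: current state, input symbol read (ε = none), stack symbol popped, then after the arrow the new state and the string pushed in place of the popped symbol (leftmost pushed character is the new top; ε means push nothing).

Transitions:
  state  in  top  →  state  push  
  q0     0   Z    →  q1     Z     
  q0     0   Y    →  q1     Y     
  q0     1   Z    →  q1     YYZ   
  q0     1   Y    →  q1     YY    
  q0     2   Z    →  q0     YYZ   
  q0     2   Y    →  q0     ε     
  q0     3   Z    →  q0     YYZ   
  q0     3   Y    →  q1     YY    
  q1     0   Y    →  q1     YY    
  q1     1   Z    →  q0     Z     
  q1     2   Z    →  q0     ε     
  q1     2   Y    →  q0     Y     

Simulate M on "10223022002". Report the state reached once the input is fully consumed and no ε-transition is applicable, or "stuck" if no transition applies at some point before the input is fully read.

q0

(q0, 10223022002, Z)
  read 1, top Z: go to q1, push YYZ → (q1, 0223022002, YYZ)
  read 0, top Y: go to q1, push YY → (q1, 223022002, YYYZ)
  read 2, top Y: go to q0, push Y → (q0, 23022002, YYYZ)
  read 2, top Y: go to q0, push ε → (q0, 3022002, YYZ)
  read 3, top Y: go to q1, push YY → (q1, 022002, YYYZ)
  read 0, top Y: go to q1, push YY → (q1, 22002, YYYYZ)
  read 2, top Y: go to q0, push Y → (q0, 2002, YYYYZ)
  read 2, top Y: go to q0, push ε → (q0, 002, YYYZ)
  read 0, top Y: go to q1, push Y → (q1, 02, YYYZ)
  read 0, top Y: go to q1, push YY → (q1, 2, YYYYZ)
  read 2, top Y: go to q0, push Y → (q0, ε, YYYYZ)
All input consumed; M is in state q0.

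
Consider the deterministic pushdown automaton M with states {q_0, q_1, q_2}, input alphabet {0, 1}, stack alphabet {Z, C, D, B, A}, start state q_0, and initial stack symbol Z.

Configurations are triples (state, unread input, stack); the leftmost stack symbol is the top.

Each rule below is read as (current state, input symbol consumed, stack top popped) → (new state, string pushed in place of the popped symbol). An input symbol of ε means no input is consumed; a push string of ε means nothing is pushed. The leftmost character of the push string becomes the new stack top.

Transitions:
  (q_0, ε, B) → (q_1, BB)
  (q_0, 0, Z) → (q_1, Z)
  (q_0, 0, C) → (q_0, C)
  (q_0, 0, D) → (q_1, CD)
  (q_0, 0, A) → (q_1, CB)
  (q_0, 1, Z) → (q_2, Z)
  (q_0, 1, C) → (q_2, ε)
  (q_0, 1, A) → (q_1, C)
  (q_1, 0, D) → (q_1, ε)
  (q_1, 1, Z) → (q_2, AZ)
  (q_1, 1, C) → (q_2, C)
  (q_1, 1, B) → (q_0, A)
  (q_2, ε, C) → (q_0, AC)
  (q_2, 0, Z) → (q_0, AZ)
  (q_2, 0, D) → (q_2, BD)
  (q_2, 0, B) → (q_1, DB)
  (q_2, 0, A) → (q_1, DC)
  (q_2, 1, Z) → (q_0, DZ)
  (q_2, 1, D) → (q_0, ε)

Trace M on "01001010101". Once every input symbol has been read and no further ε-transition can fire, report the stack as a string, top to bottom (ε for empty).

(q_0, 01001010101, Z)
  read 0, top Z: go to q_1, push Z → (q_1, 1001010101, Z)
  read 1, top Z: go to q_2, push AZ → (q_2, 001010101, AZ)
  read 0, top A: go to q_1, push DC → (q_1, 01010101, DCZ)
  read 0, top D: go to q_1, push ε → (q_1, 1010101, CZ)
  read 1, top C: go to q_2, push C → (q_2, 010101, CZ)
  ε-move, top C: go to q_0, push AC → (q_0, 010101, ACZ)
  read 0, top A: go to q_1, push CB → (q_1, 10101, CBCZ)
  read 1, top C: go to q_2, push C → (q_2, 0101, CBCZ)
  ε-move, top C: go to q_0, push AC → (q_0, 0101, ACBCZ)
  read 0, top A: go to q_1, push CB → (q_1, 101, CBCBCZ)
  read 1, top C: go to q_2, push C → (q_2, 01, CBCBCZ)
  ε-move, top C: go to q_0, push AC → (q_0, 01, ACBCBCZ)
  read 0, top A: go to q_1, push CB → (q_1, 1, CBCBCBCZ)
  read 1, top C: go to q_2, push C → (q_2, ε, CBCBCBCZ)
  ε-move, top C: go to q_0, push AC → (q_0, ε, ACBCBCBCZ)
All input consumed in state q_0 with stack ACBCBCBCZ.

ACBCBCBCZ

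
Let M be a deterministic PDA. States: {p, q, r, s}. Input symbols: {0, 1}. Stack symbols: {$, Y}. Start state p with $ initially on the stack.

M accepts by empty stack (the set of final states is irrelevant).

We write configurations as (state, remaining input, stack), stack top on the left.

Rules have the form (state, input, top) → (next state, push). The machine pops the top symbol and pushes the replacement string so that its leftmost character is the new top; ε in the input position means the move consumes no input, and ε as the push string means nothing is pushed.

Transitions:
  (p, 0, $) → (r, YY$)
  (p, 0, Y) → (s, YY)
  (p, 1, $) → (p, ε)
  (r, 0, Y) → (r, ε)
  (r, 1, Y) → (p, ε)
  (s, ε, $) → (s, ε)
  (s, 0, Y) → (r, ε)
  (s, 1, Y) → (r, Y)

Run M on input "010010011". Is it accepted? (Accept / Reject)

(p, 010010011, $)
  read 0, top $: go to r, push YY$ → (r, 10010011, YY$)
  read 1, top Y: go to p, push ε → (p, 0010011, Y$)
  read 0, top Y: go to s, push YY → (s, 010011, YY$)
  read 0, top Y: go to r, push ε → (r, 10011, Y$)
  read 1, top Y: go to p, push ε → (p, 0011, $)
  read 0, top $: go to r, push YY$ → (r, 011, YY$)
  read 0, top Y: go to r, push ε → (r, 11, Y$)
  read 1, top Y: go to p, push ε → (p, 1, $)
  read 1, top $: go to p, push ε → (p, ε, ε)
All input consumed and the stack is empty.

Accept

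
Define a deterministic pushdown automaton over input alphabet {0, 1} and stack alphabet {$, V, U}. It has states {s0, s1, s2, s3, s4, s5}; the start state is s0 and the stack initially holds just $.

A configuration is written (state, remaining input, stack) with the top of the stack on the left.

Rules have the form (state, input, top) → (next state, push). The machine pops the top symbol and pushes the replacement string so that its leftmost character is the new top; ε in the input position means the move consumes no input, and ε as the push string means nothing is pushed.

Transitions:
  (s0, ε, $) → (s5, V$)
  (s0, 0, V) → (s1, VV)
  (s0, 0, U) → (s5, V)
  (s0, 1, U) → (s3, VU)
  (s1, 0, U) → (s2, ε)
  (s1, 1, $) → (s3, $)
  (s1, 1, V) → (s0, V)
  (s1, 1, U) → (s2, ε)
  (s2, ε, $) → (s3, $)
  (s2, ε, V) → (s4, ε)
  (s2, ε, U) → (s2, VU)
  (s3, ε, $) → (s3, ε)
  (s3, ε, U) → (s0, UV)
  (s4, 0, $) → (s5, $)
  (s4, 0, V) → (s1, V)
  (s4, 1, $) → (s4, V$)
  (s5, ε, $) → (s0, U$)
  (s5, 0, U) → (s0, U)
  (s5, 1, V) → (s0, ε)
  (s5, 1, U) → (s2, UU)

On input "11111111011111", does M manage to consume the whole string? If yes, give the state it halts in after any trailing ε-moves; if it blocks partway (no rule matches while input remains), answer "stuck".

(s0, 11111111011111, $)
  ε-move, top $: go to s5, push V$ → (s5, 11111111011111, V$)
  read 1, top V: go to s0, push ε → (s0, 1111111011111, $)
  ε-move, top $: go to s5, push V$ → (s5, 1111111011111, V$)
  read 1, top V: go to s0, push ε → (s0, 111111011111, $)
  ε-move, top $: go to s5, push V$ → (s5, 111111011111, V$)
  read 1, top V: go to s0, push ε → (s0, 11111011111, $)
  ε-move, top $: go to s5, push V$ → (s5, 11111011111, V$)
  read 1, top V: go to s0, push ε → (s0, 1111011111, $)
  ε-move, top $: go to s5, push V$ → (s5, 1111011111, V$)
  read 1, top V: go to s0, push ε → (s0, 111011111, $)
  ε-move, top $: go to s5, push V$ → (s5, 111011111, V$)
  read 1, top V: go to s0, push ε → (s0, 11011111, $)
  ε-move, top $: go to s5, push V$ → (s5, 11011111, V$)
  read 1, top V: go to s0, push ε → (s0, 1011111, $)
  ε-move, top $: go to s5, push V$ → (s5, 1011111, V$)
  read 1, top V: go to s0, push ε → (s0, 011111, $)
  ε-move, top $: go to s5, push V$ → (s5, 011111, V$)
No transition for (s5, 0, top V); M blocks with input 011111 remaining.

stuck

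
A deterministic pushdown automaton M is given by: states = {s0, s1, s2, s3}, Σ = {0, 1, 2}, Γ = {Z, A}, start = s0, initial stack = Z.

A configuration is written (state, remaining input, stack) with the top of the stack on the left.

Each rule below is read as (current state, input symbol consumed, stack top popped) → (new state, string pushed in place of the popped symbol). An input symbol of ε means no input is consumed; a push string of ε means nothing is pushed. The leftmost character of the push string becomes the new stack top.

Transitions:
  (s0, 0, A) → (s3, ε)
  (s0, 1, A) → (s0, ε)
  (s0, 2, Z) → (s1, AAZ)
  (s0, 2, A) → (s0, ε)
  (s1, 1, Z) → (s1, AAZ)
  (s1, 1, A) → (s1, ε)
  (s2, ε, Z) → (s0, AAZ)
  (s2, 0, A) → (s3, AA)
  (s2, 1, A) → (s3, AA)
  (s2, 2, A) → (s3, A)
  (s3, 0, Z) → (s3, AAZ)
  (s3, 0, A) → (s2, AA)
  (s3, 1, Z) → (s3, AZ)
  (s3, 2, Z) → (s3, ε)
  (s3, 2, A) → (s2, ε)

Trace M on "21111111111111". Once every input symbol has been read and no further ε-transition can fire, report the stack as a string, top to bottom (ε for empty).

AZ

(s0, 21111111111111, Z) ⊢ (s1, 1111111111111, AAZ) ⊢ (s1, 111111111111, AZ) ⊢ (s1, 11111111111, Z) ⊢ (s1, 1111111111, AAZ) ⊢ (s1, 111111111, AZ) ⊢ (s1, 11111111, Z) ⊢ (s1, 1111111, AAZ) ⊢ (s1, 111111, AZ) ⊢ (s1, 11111, Z) ⊢ (s1, 1111, AAZ) ⊢ (s1, 111, AZ) ⊢ (s1, 11, Z) ⊢ (s1, 1, AAZ) ⊢ (s1, ε, AZ)
All input consumed in state s1 with stack AZ.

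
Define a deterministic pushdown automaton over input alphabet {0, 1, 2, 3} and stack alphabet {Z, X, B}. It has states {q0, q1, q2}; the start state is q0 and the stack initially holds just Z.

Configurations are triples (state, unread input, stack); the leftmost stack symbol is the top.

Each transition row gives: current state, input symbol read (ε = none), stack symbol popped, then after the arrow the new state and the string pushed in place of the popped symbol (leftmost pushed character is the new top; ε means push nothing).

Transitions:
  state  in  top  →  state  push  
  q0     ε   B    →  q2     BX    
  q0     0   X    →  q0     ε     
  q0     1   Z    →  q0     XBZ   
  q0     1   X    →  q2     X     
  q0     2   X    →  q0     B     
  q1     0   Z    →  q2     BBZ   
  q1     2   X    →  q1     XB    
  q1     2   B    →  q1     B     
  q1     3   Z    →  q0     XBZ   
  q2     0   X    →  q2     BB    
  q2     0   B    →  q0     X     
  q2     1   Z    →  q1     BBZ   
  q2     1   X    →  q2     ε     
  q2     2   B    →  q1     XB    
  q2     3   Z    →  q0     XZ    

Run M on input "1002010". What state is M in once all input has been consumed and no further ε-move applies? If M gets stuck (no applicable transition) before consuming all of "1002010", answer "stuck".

(q0, 1002010, Z) ⊢ (q0, 002010, XBZ) ⊢ (q0, 02010, BZ) ⊢ (q2, 02010, BXZ) ⊢ (q0, 2010, XXZ) ⊢ (q0, 010, BXZ) ⊢ (q2, 010, BXXZ) ⊢ (q0, 10, XXXZ) ⊢ (q2, 0, XXXZ) ⊢ (q2, ε, BBXXZ)
All input consumed; M is in state q2.

q2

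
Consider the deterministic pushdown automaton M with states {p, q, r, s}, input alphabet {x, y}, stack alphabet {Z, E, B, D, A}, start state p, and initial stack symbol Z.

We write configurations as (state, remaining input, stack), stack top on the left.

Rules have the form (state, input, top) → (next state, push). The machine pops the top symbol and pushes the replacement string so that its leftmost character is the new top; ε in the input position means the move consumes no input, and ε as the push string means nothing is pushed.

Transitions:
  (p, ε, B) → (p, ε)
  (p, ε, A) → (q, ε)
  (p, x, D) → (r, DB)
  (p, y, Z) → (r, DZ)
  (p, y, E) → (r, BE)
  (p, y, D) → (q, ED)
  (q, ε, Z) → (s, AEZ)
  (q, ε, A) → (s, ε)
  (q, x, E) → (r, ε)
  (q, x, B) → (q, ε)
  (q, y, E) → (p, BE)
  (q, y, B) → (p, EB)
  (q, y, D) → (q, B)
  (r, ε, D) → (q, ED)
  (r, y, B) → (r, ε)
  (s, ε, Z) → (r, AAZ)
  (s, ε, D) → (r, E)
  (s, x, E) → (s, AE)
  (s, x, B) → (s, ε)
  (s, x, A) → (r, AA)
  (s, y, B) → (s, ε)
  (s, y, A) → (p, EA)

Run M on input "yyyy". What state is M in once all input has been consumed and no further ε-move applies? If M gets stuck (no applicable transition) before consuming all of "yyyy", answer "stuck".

r

(p, yyyy, Z)
  read y, top Z: go to r, push DZ → (r, yyy, DZ)
  ε-move, top D: go to q, push ED → (q, yyy, EDZ)
  read y, top E: go to p, push BE → (p, yy, BEDZ)
  ε-move, top B: go to p, push ε → (p, yy, EDZ)
  read y, top E: go to r, push BE → (r, y, BEDZ)
  read y, top B: go to r, push ε → (r, ε, EDZ)
All input consumed; M is in state r.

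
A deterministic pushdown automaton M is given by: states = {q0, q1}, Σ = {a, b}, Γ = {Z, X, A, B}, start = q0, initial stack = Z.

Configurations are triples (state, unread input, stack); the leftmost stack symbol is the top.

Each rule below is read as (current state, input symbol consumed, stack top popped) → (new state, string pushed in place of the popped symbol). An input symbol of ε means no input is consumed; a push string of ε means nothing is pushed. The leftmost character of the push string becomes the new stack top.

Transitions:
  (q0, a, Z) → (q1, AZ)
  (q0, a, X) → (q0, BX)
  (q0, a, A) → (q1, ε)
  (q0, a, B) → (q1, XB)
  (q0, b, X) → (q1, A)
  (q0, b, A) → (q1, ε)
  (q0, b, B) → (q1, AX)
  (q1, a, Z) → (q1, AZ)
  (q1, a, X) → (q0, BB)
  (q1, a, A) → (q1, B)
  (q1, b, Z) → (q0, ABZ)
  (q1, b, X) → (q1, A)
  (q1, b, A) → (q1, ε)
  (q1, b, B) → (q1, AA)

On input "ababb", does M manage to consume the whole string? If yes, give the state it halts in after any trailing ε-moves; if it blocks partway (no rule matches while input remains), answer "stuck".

(q0, ababb, Z) ⊢ (q1, babb, AZ) ⊢ (q1, abb, Z) ⊢ (q1, bb, AZ) ⊢ (q1, b, Z) ⊢ (q0, ε, ABZ)
All input consumed; M is in state q0.

q0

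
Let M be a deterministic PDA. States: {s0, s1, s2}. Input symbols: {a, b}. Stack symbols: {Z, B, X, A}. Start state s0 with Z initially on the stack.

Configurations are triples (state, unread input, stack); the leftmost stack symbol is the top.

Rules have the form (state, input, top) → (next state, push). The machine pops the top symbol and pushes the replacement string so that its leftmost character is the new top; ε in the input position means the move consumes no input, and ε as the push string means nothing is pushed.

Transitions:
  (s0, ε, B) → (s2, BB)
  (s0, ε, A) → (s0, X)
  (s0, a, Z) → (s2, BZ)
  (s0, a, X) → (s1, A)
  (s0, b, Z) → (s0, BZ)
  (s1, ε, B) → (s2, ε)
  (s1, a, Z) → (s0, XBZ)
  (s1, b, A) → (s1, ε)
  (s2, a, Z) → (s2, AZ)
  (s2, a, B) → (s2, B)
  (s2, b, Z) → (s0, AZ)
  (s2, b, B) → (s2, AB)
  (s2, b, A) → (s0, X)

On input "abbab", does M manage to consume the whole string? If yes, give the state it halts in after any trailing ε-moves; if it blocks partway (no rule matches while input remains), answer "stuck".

s2

(s0, abbab, Z)
  read a, top Z: go to s2, push BZ → (s2, bbab, BZ)
  read b, top B: go to s2, push AB → (s2, bab, ABZ)
  read b, top A: go to s0, push X → (s0, ab, XBZ)
  read a, top X: go to s1, push A → (s1, b, ABZ)
  read b, top A: go to s1, push ε → (s1, ε, BZ)
  ε-move, top B: go to s2, push ε → (s2, ε, Z)
All input consumed; M is in state s2.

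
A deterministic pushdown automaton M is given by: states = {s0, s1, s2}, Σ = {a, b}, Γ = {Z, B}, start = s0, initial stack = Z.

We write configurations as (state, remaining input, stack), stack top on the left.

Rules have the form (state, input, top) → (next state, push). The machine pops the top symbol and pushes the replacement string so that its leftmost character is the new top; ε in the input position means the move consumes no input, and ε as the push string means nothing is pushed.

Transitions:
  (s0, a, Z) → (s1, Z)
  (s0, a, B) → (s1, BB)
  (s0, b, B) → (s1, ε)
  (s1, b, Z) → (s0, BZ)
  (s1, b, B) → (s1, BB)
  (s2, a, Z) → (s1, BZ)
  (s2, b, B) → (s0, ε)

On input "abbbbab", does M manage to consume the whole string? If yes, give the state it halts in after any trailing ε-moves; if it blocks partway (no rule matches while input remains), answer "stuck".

stuck

(s0, abbbbab, Z)
  read a, top Z: go to s1, push Z → (s1, bbbbab, Z)
  read b, top Z: go to s0, push BZ → (s0, bbbab, BZ)
  read b, top B: go to s1, push ε → (s1, bbab, Z)
  read b, top Z: go to s0, push BZ → (s0, bab, BZ)
  read b, top B: go to s1, push ε → (s1, ab, Z)
No transition for (s1, a, top Z); M blocks with input ab remaining.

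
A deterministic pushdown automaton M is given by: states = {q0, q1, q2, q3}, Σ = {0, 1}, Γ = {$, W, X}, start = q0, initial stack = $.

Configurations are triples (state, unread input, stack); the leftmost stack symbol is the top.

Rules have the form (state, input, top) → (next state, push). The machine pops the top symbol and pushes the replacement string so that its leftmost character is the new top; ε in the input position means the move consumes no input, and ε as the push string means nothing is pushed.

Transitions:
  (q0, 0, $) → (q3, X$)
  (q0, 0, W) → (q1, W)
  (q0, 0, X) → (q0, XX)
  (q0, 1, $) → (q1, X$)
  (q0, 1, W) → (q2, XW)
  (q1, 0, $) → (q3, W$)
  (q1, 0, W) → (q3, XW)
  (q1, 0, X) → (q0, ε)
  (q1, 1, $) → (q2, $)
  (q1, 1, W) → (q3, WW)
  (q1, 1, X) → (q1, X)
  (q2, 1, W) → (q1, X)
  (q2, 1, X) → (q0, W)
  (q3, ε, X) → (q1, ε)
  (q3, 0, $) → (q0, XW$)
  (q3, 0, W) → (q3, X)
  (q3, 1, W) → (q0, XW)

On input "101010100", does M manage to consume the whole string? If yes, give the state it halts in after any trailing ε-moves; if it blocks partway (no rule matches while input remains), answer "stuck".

q1

(q0, 101010100, $)
  read 1, top $: go to q1, push X$ → (q1, 01010100, X$)
  read 0, top X: go to q0, push ε → (q0, 1010100, $)
  read 1, top $: go to q1, push X$ → (q1, 010100, X$)
  read 0, top X: go to q0, push ε → (q0, 10100, $)
  read 1, top $: go to q1, push X$ → (q1, 0100, X$)
  read 0, top X: go to q0, push ε → (q0, 100, $)
  read 1, top $: go to q1, push X$ → (q1, 00, X$)
  read 0, top X: go to q0, push ε → (q0, 0, $)
  read 0, top $: go to q3, push X$ → (q3, ε, X$)
  ε-move, top X: go to q1, push ε → (q1, ε, $)
All input consumed; M is in state q1.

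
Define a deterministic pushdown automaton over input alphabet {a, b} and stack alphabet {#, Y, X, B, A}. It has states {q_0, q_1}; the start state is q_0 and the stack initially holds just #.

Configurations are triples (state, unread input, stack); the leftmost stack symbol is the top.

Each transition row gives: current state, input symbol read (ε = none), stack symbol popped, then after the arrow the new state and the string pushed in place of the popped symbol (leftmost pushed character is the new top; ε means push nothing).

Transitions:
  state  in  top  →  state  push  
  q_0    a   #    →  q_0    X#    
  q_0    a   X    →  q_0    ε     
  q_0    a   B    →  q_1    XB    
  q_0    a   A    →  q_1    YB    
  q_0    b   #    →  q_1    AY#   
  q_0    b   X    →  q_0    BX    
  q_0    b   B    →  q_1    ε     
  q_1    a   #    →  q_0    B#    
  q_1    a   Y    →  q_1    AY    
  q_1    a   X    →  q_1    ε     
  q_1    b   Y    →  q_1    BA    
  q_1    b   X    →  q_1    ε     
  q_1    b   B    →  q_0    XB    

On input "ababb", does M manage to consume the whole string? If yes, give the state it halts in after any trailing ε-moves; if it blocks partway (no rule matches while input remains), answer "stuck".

q_0

(q_0, ababb, #) ⊢ (q_0, babb, X#) ⊢ (q_0, abb, BX#) ⊢ (q_1, bb, XBX#) ⊢ (q_1, b, BX#) ⊢ (q_0, ε, XBX#)
All input consumed; M is in state q_0.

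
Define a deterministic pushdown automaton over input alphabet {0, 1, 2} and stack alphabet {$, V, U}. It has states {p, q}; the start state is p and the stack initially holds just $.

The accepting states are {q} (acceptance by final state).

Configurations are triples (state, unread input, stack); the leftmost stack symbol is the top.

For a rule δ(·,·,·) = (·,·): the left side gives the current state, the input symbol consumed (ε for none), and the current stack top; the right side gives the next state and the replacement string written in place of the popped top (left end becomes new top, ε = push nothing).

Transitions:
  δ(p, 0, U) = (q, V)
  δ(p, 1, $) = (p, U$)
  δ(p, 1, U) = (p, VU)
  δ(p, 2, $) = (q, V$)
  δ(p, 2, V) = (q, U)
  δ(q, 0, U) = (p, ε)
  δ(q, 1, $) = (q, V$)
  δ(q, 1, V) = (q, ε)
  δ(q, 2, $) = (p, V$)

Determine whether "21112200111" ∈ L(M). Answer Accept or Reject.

(p, 21112200111, $)
  read 2, top $: go to q, push V$ → (q, 1112200111, V$)
  read 1, top V: go to q, push ε → (q, 112200111, $)
  read 1, top $: go to q, push V$ → (q, 12200111, V$)
  read 1, top V: go to q, push ε → (q, 2200111, $)
  read 2, top $: go to p, push V$ → (p, 200111, V$)
  read 2, top V: go to q, push U → (q, 00111, U$)
  read 0, top U: go to p, push ε → (p, 0111, $)
No transition applies at (p, 0111, $); input not fully consumed.

Reject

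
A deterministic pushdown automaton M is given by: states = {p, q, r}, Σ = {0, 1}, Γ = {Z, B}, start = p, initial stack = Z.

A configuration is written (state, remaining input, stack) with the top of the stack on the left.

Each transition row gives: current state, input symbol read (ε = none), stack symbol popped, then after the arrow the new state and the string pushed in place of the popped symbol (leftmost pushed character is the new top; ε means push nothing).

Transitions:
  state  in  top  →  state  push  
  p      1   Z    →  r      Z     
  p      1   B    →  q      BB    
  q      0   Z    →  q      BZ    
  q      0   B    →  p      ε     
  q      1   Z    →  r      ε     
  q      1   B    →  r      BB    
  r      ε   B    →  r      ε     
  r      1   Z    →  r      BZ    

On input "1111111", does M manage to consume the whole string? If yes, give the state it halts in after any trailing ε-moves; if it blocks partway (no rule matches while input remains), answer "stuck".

(p, 1111111, Z)
  read 1, top Z: go to r, push Z → (r, 111111, Z)
  read 1, top Z: go to r, push BZ → (r, 11111, BZ)
  ε-move, top B: go to r, push ε → (r, 11111, Z)
  read 1, top Z: go to r, push BZ → (r, 1111, BZ)
  ε-move, top B: go to r, push ε → (r, 1111, Z)
  read 1, top Z: go to r, push BZ → (r, 111, BZ)
  ε-move, top B: go to r, push ε → (r, 111, Z)
  read 1, top Z: go to r, push BZ → (r, 11, BZ)
  ε-move, top B: go to r, push ε → (r, 11, Z)
  read 1, top Z: go to r, push BZ → (r, 1, BZ)
  ε-move, top B: go to r, push ε → (r, 1, Z)
  read 1, top Z: go to r, push BZ → (r, ε, BZ)
  ε-move, top B: go to r, push ε → (r, ε, Z)
All input consumed; M is in state r.

r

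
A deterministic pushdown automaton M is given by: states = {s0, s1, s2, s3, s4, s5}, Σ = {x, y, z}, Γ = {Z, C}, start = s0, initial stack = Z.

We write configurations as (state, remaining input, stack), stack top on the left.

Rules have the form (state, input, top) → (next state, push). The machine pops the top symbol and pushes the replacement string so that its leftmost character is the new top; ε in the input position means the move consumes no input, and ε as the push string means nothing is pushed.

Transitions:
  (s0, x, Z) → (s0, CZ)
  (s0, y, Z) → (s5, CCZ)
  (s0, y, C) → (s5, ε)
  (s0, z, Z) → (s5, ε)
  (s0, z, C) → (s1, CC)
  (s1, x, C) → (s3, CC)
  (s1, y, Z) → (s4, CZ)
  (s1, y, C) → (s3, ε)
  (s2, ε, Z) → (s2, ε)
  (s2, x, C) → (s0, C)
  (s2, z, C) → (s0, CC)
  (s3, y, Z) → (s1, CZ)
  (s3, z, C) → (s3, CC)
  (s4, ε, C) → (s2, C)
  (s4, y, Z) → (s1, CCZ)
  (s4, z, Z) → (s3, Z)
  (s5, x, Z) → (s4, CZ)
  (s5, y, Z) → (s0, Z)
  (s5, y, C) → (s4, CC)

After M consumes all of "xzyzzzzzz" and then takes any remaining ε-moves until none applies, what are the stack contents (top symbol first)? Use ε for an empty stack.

CCCCCCCZ

(s0, xzyzzzzzz, Z) ⊢ (s0, zyzzzzzz, CZ) ⊢ (s1, yzzzzzz, CCZ) ⊢ (s3, zzzzzz, CZ) ⊢ (s3, zzzzz, CCZ) ⊢ (s3, zzzz, CCCZ) ⊢ (s3, zzz, CCCCZ) ⊢ (s3, zz, CCCCCZ) ⊢ (s3, z, CCCCCCZ) ⊢ (s3, ε, CCCCCCCZ)
All input consumed in state s3 with stack CCCCCCCZ.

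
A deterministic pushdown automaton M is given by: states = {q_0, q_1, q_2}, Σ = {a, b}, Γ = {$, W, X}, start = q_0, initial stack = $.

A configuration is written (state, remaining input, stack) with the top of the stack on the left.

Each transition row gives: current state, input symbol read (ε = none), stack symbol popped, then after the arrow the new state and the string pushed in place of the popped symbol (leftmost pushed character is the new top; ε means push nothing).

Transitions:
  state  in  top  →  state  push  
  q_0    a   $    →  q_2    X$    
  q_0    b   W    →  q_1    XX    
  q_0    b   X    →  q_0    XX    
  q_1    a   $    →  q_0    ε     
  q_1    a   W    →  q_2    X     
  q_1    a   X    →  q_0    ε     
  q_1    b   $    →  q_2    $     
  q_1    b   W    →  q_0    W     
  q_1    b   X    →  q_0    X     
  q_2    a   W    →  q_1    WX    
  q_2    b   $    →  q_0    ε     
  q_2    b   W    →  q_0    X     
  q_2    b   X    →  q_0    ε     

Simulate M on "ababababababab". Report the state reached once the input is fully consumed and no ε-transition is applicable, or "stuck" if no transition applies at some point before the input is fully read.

q_0

(q_0, ababababababab, $) ⊢ (q_2, babababababab, X$) ⊢ (q_0, abababababab, $) ⊢ (q_2, bababababab, X$) ⊢ (q_0, ababababab, $) ⊢ (q_2, babababab, X$) ⊢ (q_0, abababab, $) ⊢ (q_2, bababab, X$) ⊢ (q_0, ababab, $) ⊢ (q_2, babab, X$) ⊢ (q_0, abab, $) ⊢ (q_2, bab, X$) ⊢ (q_0, ab, $) ⊢ (q_2, b, X$) ⊢ (q_0, ε, $)
All input consumed; M is in state q_0.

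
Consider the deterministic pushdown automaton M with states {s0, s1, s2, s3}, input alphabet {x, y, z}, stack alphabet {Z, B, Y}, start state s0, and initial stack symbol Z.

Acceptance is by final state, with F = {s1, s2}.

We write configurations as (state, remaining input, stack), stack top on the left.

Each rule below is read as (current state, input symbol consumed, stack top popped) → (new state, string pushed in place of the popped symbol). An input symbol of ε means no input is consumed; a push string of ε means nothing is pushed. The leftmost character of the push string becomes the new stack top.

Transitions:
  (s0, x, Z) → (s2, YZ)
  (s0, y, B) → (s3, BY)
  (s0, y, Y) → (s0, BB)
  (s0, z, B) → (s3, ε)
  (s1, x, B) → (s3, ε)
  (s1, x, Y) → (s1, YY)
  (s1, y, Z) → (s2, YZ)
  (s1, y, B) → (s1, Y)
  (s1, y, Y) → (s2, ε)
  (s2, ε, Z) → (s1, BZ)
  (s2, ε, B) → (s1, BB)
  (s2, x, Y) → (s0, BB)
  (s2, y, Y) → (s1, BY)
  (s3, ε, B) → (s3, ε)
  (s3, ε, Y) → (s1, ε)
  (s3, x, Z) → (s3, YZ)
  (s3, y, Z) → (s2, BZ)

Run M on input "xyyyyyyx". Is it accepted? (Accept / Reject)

(s0, xyyyyyyx, Z) ⊢ (s2, yyyyyyx, YZ) ⊢ (s1, yyyyyx, BYZ) ⊢ (s1, yyyyx, YYZ) ⊢ (s2, yyyx, YZ) ⊢ (s1, yyx, BYZ) ⊢ (s1, yx, YYZ) ⊢ (s2, x, YZ) ⊢ (s0, ε, BBZ)
All input consumed; state s0 ∉ F and no further ε-move applies.

Reject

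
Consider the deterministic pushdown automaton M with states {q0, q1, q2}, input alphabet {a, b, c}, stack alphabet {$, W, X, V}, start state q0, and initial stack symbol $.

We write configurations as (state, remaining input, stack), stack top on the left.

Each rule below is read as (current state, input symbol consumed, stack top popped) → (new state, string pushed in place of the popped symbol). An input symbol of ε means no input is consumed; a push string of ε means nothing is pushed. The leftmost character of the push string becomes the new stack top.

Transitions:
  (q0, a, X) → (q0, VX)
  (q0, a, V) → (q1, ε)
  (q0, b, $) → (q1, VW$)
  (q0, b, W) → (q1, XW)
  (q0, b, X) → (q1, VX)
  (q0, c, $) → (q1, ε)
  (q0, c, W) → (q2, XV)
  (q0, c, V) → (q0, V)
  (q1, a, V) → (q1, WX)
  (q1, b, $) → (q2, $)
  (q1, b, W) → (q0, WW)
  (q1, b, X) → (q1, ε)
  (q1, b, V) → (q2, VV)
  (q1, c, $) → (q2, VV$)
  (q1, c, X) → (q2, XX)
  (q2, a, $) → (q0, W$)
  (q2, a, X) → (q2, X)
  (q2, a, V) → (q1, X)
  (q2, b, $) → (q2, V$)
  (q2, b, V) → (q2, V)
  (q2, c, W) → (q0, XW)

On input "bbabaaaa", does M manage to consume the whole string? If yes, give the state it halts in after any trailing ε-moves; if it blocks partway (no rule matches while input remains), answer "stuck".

(q0, bbabaaaa, $)
  read b, top $: go to q1, push VW$ → (q1, babaaaa, VW$)
  read b, top V: go to q2, push VV → (q2, abaaaa, VVW$)
  read a, top V: go to q1, push X → (q1, baaaa, XVW$)
  read b, top X: go to q1, push ε → (q1, aaaa, VW$)
  read a, top V: go to q1, push WX → (q1, aaa, WXW$)
No transition for (q1, a, top W); M blocks with input aaa remaining.

stuck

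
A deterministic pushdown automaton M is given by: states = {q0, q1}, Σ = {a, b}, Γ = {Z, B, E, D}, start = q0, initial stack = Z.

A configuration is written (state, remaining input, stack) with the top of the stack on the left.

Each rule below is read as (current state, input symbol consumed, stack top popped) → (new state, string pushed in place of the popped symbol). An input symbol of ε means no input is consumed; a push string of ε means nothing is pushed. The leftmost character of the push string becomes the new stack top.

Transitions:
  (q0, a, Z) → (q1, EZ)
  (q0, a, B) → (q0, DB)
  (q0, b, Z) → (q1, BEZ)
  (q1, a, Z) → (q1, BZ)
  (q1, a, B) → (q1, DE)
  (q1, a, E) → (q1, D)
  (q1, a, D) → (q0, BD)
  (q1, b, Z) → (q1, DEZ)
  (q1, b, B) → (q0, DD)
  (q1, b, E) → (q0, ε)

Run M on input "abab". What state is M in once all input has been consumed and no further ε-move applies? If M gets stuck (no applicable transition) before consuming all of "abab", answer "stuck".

q0

(q0, abab, Z) ⊢ (q1, bab, EZ) ⊢ (q0, ab, Z) ⊢ (q1, b, EZ) ⊢ (q0, ε, Z)
All input consumed; M is in state q0.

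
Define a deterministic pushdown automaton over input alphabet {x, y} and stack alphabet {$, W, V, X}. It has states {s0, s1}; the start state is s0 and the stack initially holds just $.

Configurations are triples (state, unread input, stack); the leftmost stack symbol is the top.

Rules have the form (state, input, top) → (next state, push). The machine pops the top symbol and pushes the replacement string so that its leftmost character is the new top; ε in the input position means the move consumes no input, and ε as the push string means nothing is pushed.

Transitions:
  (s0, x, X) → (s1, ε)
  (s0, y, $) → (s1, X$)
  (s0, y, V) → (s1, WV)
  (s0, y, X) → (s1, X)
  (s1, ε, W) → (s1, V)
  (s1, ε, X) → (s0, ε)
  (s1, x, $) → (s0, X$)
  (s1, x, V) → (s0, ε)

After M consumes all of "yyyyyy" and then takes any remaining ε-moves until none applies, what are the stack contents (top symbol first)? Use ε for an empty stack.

(s0, yyyyyy, $)
  read y, top $: go to s1, push X$ → (s1, yyyyy, X$)
  ε-move, top X: go to s0, push ε → (s0, yyyyy, $)
  read y, top $: go to s1, push X$ → (s1, yyyy, X$)
  ε-move, top X: go to s0, push ε → (s0, yyyy, $)
  read y, top $: go to s1, push X$ → (s1, yyy, X$)
  ε-move, top X: go to s0, push ε → (s0, yyy, $)
  read y, top $: go to s1, push X$ → (s1, yy, X$)
  ε-move, top X: go to s0, push ε → (s0, yy, $)
  read y, top $: go to s1, push X$ → (s1, y, X$)
  ε-move, top X: go to s0, push ε → (s0, y, $)
  read y, top $: go to s1, push X$ → (s1, ε, X$)
  ε-move, top X: go to s0, push ε → (s0, ε, $)
All input consumed in state s0 with stack $.

$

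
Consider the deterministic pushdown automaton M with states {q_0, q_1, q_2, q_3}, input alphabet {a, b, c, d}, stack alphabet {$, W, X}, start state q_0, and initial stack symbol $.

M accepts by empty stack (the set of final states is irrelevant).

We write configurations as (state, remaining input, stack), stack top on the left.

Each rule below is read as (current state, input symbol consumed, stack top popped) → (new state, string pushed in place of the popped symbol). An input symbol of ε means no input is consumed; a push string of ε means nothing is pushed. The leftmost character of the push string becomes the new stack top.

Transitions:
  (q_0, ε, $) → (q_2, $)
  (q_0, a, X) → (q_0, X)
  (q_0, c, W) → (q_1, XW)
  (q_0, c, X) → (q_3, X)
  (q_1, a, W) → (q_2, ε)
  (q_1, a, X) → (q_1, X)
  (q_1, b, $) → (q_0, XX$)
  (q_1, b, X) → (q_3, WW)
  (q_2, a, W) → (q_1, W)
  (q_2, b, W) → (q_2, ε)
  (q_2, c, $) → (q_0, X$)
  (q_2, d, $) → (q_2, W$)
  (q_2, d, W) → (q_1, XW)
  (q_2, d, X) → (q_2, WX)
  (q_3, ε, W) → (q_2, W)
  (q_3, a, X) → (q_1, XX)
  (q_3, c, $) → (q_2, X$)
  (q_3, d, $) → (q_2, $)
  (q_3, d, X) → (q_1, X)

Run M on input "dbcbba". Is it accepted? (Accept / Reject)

(q_0, dbcbba, $) ⊢ (q_2, dbcbba, $) ⊢ (q_2, bcbba, W$) ⊢ (q_2, cbba, $) ⊢ (q_0, bba, X$)
No transition applies at (q_0, bba, X$); input not fully consumed.

Reject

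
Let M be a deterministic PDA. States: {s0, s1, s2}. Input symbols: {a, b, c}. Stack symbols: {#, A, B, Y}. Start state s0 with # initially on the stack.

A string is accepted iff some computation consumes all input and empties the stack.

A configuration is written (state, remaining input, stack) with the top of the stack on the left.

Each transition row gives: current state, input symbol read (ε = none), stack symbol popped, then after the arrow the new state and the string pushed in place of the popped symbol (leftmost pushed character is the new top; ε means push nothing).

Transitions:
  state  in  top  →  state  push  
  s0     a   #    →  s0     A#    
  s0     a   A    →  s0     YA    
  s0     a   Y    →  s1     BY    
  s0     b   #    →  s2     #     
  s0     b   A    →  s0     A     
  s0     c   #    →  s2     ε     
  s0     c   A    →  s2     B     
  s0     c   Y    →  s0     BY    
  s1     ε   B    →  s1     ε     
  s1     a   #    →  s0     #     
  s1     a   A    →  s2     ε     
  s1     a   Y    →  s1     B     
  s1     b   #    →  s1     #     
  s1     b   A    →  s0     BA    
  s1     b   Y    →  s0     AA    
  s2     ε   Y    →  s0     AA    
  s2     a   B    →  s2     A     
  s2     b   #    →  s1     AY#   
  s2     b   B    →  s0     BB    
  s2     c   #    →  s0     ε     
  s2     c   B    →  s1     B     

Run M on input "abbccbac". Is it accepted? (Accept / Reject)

(s0, abbccbac, #)
  read a, top #: go to s0, push A# → (s0, bbccbac, A#)
  read b, top A: go to s0, push A → (s0, bccbac, A#)
  read b, top A: go to s0, push A → (s0, ccbac, A#)
  read c, top A: go to s2, push B → (s2, cbac, B#)
  read c, top B: go to s1, push B → (s1, bac, B#)
  ε-move, top B: go to s1, push ε → (s1, bac, #)
  read b, top #: go to s1, push # → (s1, ac, #)
  read a, top #: go to s0, push # → (s0, c, #)
  read c, top #: go to s2, push ε → (s2, ε, ε)
All input consumed and the stack is empty.

Accept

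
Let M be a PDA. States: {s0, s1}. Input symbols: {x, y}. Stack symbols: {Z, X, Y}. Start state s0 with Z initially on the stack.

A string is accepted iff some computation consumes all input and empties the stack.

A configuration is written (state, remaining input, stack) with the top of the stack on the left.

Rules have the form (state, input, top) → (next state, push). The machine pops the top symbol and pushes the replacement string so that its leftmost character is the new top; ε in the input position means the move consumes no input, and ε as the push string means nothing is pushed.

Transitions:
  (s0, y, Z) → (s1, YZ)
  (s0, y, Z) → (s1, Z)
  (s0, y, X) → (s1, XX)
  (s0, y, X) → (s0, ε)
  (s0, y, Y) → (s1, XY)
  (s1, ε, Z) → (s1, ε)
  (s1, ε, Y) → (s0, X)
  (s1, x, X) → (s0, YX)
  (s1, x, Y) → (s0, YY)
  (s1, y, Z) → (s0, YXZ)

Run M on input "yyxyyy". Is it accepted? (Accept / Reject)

Reject

No computation consumes all input and empties the stack.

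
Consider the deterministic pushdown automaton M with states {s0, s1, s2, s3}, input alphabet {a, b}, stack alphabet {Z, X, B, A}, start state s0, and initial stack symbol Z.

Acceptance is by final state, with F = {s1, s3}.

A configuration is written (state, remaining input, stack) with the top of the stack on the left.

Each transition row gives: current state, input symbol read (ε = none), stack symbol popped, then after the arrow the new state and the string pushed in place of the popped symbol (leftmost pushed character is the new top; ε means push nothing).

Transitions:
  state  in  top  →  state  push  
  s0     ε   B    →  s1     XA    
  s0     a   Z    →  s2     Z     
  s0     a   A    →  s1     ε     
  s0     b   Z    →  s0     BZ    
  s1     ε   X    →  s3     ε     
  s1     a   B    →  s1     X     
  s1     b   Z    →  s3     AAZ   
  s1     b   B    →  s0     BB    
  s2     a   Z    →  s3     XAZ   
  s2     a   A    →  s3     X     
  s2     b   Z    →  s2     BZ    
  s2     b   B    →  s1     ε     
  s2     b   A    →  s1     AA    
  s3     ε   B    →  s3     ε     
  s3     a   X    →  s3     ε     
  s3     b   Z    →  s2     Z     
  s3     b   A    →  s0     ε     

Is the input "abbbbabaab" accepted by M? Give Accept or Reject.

Reject

(s0, abbbbabaab, Z) ⊢ (s2, bbbbabaab, Z) ⊢ (s2, bbbabaab, BZ) ⊢ (s1, bbabaab, Z) ⊢ (s3, babaab, AAZ) ⊢ (s0, abaab, AZ) ⊢ (s1, baab, Z) ⊢ (s3, aab, AAZ)
No transition applies at (s3, aab, AAZ); input not fully consumed.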